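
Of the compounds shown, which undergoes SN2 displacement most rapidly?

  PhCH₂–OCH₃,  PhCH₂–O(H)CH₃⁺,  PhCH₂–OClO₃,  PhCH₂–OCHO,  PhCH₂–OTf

Same R in every case — rank the leaving groups.
Rank by basicity of the departing species: weakest base leaves most easily.
PhCH₂–OTf loses OTf⁻: pKₐ(CF₃SO₃H (triflic acid)) ≈ -14
PhCH₂–OClO₃ loses ClO₄⁻: pKₐ(HClO₄) ≈ -10
PhCH₂–O(H)CH₃⁺ loses R'OH: pKₐ(R'OH₂⁺) ≈ -2.4
PhCH₂–OCHO loses HCOO⁻: pKₐ(HCOOH) ≈ 3.8
PhCH₂–OCH₃ loses CH₃O⁻: pKₐ(CH₃OH) ≈ 15.5

PhCH₂–OTf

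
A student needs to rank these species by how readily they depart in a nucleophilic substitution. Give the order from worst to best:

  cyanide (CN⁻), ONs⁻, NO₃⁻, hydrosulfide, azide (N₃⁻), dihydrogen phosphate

A good leaving group is a weak base: the lower the pKₐ of its conjugate acid, the more readily it departs.
ONs⁻: pKₐ(p-O₂NC₆H₄SO₃H) ≈ -3.5
NO₃⁻: pKₐ(HNO₃) ≈ -1.3 — resonance-delocalised over three oxygens
dihydrogen phosphate: pKₐ(H₃PO₄) ≈ 2.1
azide (N₃⁻): pKₐ(HN₃) ≈ 4.7 — linear, resonance-stabilised
hydrosulfide: pKₐ(H₂S) ≈ 7
cyanide (CN⁻): pKₐ(HCN) ≈ 9.2 — sp carbon stabilises the charge somewhat, but still a poor LG
The question asks for worst first, so the sequence is read in increasing leaving-group ability.

cyanide (CN⁻) < hydrosulfide < azide (N₃⁻) < dihydrogen phosphate < NO₃⁻ < ONs⁻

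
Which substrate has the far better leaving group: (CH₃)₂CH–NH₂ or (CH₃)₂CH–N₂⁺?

From (CH₃)₂CH–NH₂ the departing group would be NH₂⁻ (pKₐ(NH₃) ≈ 38). Extremely strong base; never a leaving group.
From (CH₃)₂CH–N₂⁺ the leaving group is N₂ (no meaningful conjugate acid; N₂ departs as an exceptionally stable neutral molecule).
(In practice (CH₃)₂CH–N₂⁺ is made from (CH₃)₂CH–NH₂ by diazotisation (NaNO₂ / HCl, 0 °C), generating a diazonium salt that expels N₂.)

(CH₃)₂CH–N₂⁺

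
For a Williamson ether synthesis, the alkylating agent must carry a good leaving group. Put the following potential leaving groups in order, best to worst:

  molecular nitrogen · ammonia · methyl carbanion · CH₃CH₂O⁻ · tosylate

molecular nitrogen: no meaningful conjugate acid; N₂ departs as an exceptionally stable neutral molecule
tosylate: pKₐ(p-CH₃C₆H₄SO₃H (TsOH)) ≈ -2.8
ammonia: pKₐ(NH₄⁺) ≈ 9.2
CH₃CH₂O⁻: pKₐ(CH₃CH₂OH) ≈ 16
methyl carbanion: pKₐ(CH₄) ≈ 48

molecular nitrogen > tosylate > ammonia > CH₃CH₂O⁻ > methyl carbanion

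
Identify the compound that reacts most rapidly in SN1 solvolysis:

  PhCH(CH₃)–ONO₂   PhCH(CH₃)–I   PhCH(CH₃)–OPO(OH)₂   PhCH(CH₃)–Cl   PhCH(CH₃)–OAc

Identical carbon frameworks mean the comparison reduces to leaving-group quality.
Rank by basicity of the departing species: weakest base leaves most easily.
PhCH(CH₃)–I loses I⁻: pKₐ(HI) ≈ -10
PhCH(CH₃)–Cl loses Cl⁻: pKₐ(HCl) ≈ -7
PhCH(CH₃)–ONO₂ loses NO₃⁻: pKₐ(HNO₃) ≈ -1.3
PhCH(CH₃)–OPO(OH)₂ loses H₂PO₄⁻: pKₐ(H₃PO₄) ≈ 2.1
PhCH(CH₃)–OAc loses AcO⁻: pKₐ(CH₃COOH) ≈ 4.8

PhCH(CH₃)–I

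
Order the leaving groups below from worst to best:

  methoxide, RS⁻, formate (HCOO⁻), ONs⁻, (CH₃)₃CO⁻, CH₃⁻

A good leaving group is a weak base: the lower the pKₐ of its conjugate acid, the more readily it departs.
ONs⁻: pKₐ(p-O₂NC₆H₄SO₃H) ≈ -3.5 — p-nitro group further stabilises the sulfonate
formate (HCOO⁻): pKₐ(HCOOH) ≈ 3.8 — resonance-stabilised carboxylate
RS⁻: pKₐ(RSH (a thiol)) ≈ 10.5 — moderately basic; rarely leaves without activation
methoxide: pKₐ(CH₃OH) ≈ 15.5
(CH₃)₃CO⁻: pKₐ(t-BuOH) ≈ 18 — bulky, strongly basic alkoxide
CH₃⁻: pKₐ(CH₄) ≈ 48
Reversing gives the worst-to-best order requested.

CH₃⁻ < (CH₃)₃CO⁻ < methoxide < RS⁻ < formate (HCOO⁻) < ONs⁻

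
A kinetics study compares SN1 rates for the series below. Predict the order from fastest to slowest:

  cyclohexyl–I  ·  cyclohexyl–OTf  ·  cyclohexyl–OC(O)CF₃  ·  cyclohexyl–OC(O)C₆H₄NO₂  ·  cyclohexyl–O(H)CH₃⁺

cyclohexyl–OTf > cyclohexyl–I > cyclohexyl–O(H)CH₃⁺ > cyclohexyl–OC(O)CF₃ > cyclohexyl–OC(O)C₆H₄NO₂

The skeletons are identical, so relative rate is governed entirely by leaving-group ability.
Rank by basicity of the departing species: weakest base leaves most easily.
cyclohexyl–OTf loses OTf⁻: pKₐ(CF₃SO₃H (triflic acid)) ≈ -14
cyclohexyl–I loses I⁻: pKₐ(HI) ≈ -10
cyclohexyl–O(H)CH₃⁺ loses R'OH: pKₐ(R'OH₂⁺) ≈ -2.4
cyclohexyl–OC(O)CF₃ loses CF₃COO⁻: pKₐ(CF₃COOH) ≈ 0.2
cyclohexyl–OC(O)C₆H₄NO₂ loses p-O₂N–C₆H₄–COO⁻: pKₐ(p-nitrobenzoic acid) ≈ 3.4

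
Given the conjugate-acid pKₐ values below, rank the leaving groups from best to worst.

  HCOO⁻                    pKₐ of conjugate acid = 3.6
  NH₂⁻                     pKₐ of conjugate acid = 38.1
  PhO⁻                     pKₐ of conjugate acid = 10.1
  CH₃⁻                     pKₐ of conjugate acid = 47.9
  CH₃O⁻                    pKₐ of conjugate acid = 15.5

HCOO⁻ > PhO⁻ > CH₃O⁻ > NH₂⁻ > CH₃⁻

Lower conjugate-acid pKₐ ⇒ weaker base ⇒ better leaving group.
Sorting by the given values: HCOO⁻ (3.6), PhO⁻ (10.1), CH₃O⁻ (15.5), NH₂⁻ (38.1), CH₃⁻ (47.9).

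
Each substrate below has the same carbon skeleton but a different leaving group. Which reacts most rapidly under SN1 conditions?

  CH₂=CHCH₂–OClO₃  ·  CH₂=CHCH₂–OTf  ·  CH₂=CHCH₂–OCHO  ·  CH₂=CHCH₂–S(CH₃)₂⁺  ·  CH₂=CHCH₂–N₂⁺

CH₂=CHCH₂–N₂⁺

Identical carbon frameworks mean the comparison reduces to leaving-group quality.
Rank by basicity of the departing species: weakest base leaves most easily.
CH₂=CHCH₂–N₂⁺ loses N₂: no meaningful conjugate acid; N₂ departs as an exceptionally stable neutral molecule
CH₂=CHCH₂–OTf loses OTf⁻: pKₐ(CF₃SO₃H (triflic acid)) ≈ -14
CH₂=CHCH₂–OClO₃ loses ClO₄⁻: pKₐ(HClO₄) ≈ -10
CH₂=CHCH₂–S(CH₃)₂⁺ loses SR'₂: pKₐ(R'₂SH⁺) ≈ -7
CH₂=CHCH₂–OCHO loses HCOO⁻: pKₐ(HCOOH) ≈ 3.8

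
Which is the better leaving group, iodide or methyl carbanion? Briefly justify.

iodide

iodide is the better leaving group.
pKₐ(HI) ≈ -10 versus pKₐ(CH₄) ≈ 48: iodide is the much weaker base.
Large, highly polarisable; very weak base.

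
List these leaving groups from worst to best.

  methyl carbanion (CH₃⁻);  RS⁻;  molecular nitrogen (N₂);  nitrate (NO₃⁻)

A good leaving group is a weak base: the lower the pKₐ of its conjugate acid, the more readily it departs.
molecular nitrogen (N₂): no meaningful conjugate acid; N₂ departs as an exceptionally stable neutral molecule
nitrate (NO₃⁻): pKₐ(HNO₃) ≈ -1.3 — resonance-delocalised over three oxygens
RS⁻: pKₐ(RSH (a thiol)) ≈ 10.5 — moderately basic; rarely leaves without activation
methyl carbanion (CH₃⁻): pKₐ(CH₄) ≈ 48 — unstabilised carbanion; the worst conceivable leaving group
Listed from poorest to best leaving group as asked.

methyl carbanion (CH₃⁻) < RS⁻ < nitrate (NO₃⁻) < molecular nitrogen (N₂)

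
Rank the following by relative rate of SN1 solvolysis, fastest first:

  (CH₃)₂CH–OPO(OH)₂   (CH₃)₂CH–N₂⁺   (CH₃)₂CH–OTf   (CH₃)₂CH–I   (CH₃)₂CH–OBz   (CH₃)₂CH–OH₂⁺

The skeletons are identical, so relative rate is governed entirely by leaving-group ability.
Rank by basicity of the departing species: weakest base leaves most easily.
(CH₃)₂CH–N₂⁺ loses N₂: no meaningful conjugate acid; N₂ departs as an exceptionally stable neutral molecule
(CH₃)₂CH–OTf loses OTf⁻: pKₐ(CF₃SO₃H (triflic acid)) ≈ -14
(CH₃)₂CH–I loses I⁻: pKₐ(HI) ≈ -10
(CH₃)₂CH–OH₂⁺ loses H₂O: pKₐ(H₃O⁺) ≈ -1.7
(CH₃)₂CH–OPO(OH)₂ loses H₂PO₄⁻: pKₐ(H₃PO₄) ≈ 2.1
(CH₃)₂CH–OBz loses PhCOO⁻: pKₐ(C₆H₅COOH) ≈ 4.2

(CH₃)₂CH–N₂⁺ > (CH₃)₂CH–OTf > (CH₃)₂CH–I > (CH₃)₂CH–OH₂⁺ > (CH₃)₂CH–OPO(OH)₂ > (CH₃)₂CH–OBz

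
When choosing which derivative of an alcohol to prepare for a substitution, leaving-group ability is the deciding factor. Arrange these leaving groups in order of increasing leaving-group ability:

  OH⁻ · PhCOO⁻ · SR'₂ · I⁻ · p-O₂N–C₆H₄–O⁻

Rank by basicity of the departing species: weakest base leaves most easily.
I⁻: pKₐ(HI) ≈ -10 — large, highly polarisable; very weak base
SR'₂: pKₐ(R'₂SH⁺) ≈ -7 — neutral; leaves from a sulfonium salt (R–SR'₂⁺)
PhCOO⁻: pKₐ(C₆H₅COOH) ≈ 4.2 — aryl carboxylate
p-O₂N–C₆H₄–O⁻: pKₐ(p-nitrophenol) ≈ 7.2 — nitro group delocalises the charge; the classic chromogenic LG
OH⁻: pKₐ(H₂O) ≈ 15.7 — strong base; essentially never leaves without prior activation
Listed from poorest to best leaving group as asked.

OH⁻ < p-O₂N–C₆H₄–O⁻ < PhCOO⁻ < SR'₂ < I⁻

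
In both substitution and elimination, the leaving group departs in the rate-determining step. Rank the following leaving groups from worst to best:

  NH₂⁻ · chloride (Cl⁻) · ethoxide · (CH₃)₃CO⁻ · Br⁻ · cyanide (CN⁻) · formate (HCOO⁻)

NH₂⁻ < (CH₃)₃CO⁻ < ethoxide < cyanide (CN⁻) < formate (HCOO⁻) < chloride (Cl⁻) < Br⁻

Leaving-group ability tracks the stability of the departed species; conjugate-acid pKₐ is the usual yardstick (lower pKₐ → better LG).
Br⁻: pKₐ(HBr) ≈ -9
chloride (Cl⁻): pKₐ(HCl) ≈ -7
formate (HCOO⁻): pKₐ(HCOOH) ≈ 3.8
cyanide (CN⁻): pKₐ(HCN) ≈ 9.2
ethoxide: pKₐ(CH₃CH₂OH) ≈ 16
(CH₃)₃CO⁻: pKₐ(t-BuOH) ≈ 18
NH₂⁻: pKₐ(NH₃) ≈ 38 — extremely strong base; never a leaving group
Listed from poorest to best leaving group as asked.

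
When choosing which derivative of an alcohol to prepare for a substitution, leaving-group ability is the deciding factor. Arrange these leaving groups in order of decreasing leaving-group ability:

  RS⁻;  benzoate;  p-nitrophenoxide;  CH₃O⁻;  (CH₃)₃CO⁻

A good leaving group is a weak base: the lower the pKₐ of its conjugate acid, the more readily it departs.
benzoate: pKₐ(C₆H₅COOH) ≈ 4.2
p-nitrophenoxide: pKₐ(p-nitrophenol) ≈ 7.2
RS⁻: pKₐ(RSH (a thiol)) ≈ 10.5
CH₃O⁻: pKₐ(CH₃OH) ≈ 15.5
(CH₃)₃CO⁻: pKₐ(t-BuOH) ≈ 18

benzoate > p-nitrophenoxide > RS⁻ > CH₃O⁻ > (CH₃)₃CO⁻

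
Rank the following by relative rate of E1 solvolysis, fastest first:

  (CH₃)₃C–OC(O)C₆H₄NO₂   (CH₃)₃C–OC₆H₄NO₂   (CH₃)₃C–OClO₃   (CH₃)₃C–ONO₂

(CH₃)₃C–OClO₃ > (CH₃)₃C–ONO₂ > (CH₃)₃C–OC(O)C₆H₄NO₂ > (CH₃)₃C–OC₆H₄NO₂

With the same alkyl group throughout, only the leaving group differentiates the rates.
Rank by basicity of the departing species: weakest base leaves most easily.
(CH₃)₃C–OClO₃ loses ClO₄⁻: pKₐ(HClO₄) ≈ -10
(CH₃)₃C–ONO₂ loses NO₃⁻: pKₐ(HNO₃) ≈ -1.3
(CH₃)₃C–OC(O)C₆H₄NO₂ loses p-O₂N–C₆H₄–COO⁻: pKₐ(p-nitrobenzoic acid) ≈ 3.4
(CH₃)₃C–OC₆H₄NO₂ loses p-O₂N–C₆H₄–O⁻: pKₐ(p-nitrophenol) ≈ 7.2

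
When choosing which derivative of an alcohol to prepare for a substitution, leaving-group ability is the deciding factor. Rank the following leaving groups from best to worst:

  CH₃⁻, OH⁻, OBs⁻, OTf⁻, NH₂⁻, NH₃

The more stable X⁻ (or X) is on its own — i.e. the weaker a base it is — the better a leaving group it makes.
OTf⁻: pKₐ(CF₃SO₃H (triflic acid)) ≈ -14
OBs⁻: pKₐ(p-BrC₆H₄SO₃H) ≈ -2.8
NH₃: pKₐ(NH₄⁺) ≈ 9.2 — neutral but moderately basic; leaves from R–NH₃⁺
OH⁻: pKₐ(H₂O) ≈ 15.7 — strong base; essentially never leaves without prior activation
NH₂⁻: pKₐ(NH₃) ≈ 38 — extremely strong base; never a leaving group
CH₃⁻: pKₐ(CH₄) ≈ 48 — unstabilised carbanion; the worst conceivable leaving group

OTf⁻ > OBs⁻ > NH₃ > OH⁻ > NH₂⁻ > CH₃⁻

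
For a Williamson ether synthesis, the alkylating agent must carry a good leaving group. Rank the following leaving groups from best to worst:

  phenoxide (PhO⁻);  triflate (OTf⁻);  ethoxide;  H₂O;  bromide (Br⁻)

triflate (OTf⁻) > bromide (Br⁻) > H₂O > phenoxide (PhO⁻) > ethoxide

Rank by basicity of the departing species: weakest base leaves most easily.
triflate (OTf⁻): pKₐ(CF₃SO₃H (triflic acid)) ≈ -14 — charge spread over three oxygens and a CF₃ group; the premier leaving group in synthesis
bromide (Br⁻): pKₐ(HBr) ≈ -9 — weak base; good leaving group
H₂O: pKₐ(H₃O⁺) ≈ -1.7
phenoxide (PhO⁻): pKₐ(C₆H₅OH (phenol)) ≈ 10 — resonance into the ring helps, but still a poor LG
ethoxide: pKₐ(CH₃CH₂OH) ≈ 16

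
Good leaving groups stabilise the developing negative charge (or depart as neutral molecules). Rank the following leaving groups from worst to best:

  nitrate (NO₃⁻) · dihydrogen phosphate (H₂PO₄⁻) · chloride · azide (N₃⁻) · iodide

azide (N₃⁻) < dihydrogen phosphate (H₂PO₄⁻) < nitrate (NO₃⁻) < chloride < iodide

Rank by basicity of the departing species: weakest base leaves most easily.
iodide: pKₐ(HI) ≈ -10
chloride: pKₐ(HCl) ≈ -7 — moderately weak base
nitrate (NO₃⁻): pKₐ(HNO₃) ≈ -1.3 — resonance-delocalised over three oxygens
dihydrogen phosphate (H₂PO₄⁻): pKₐ(H₃PO₄) ≈ 2.1 — moderate base; biological leaving group after further activation
azide (N₃⁻): pKₐ(HN₃) ≈ 4.7 — linear, resonance-stabilised
The question asks for worst first, so the sequence is read in increasing leaving-group ability.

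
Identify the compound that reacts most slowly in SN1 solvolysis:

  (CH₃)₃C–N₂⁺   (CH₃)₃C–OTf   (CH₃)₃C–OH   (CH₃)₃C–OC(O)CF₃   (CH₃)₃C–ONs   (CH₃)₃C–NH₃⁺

(CH₃)₃C–OH

With the same alkyl group throughout, only the leaving group differentiates the rates.
A good leaving group is a weak base: the lower the pKₐ of its conjugate acid, the more readily it departs.
(CH₃)₃C–N₂⁺ loses N₂: no meaningful conjugate acid; N₂ departs as an exceptionally stable neutral molecule
(CH₃)₃C–OTf loses OTf⁻: pKₐ(CF₃SO₃H (triflic acid)) ≈ -14
(CH₃)₃C–ONs loses ONs⁻: pKₐ(p-O₂NC₆H₄SO₃H) ≈ -3.5
(CH₃)₃C–OC(O)CF₃ loses CF₃COO⁻: pKₐ(CF₃COOH) ≈ 0.2
(CH₃)₃C–NH₃⁺ loses NH₃: pKₐ(NH₄⁺) ≈ 9.2
(CH₃)₃C–OH loses OH⁻: pKₐ(H₂O) ≈ 15.7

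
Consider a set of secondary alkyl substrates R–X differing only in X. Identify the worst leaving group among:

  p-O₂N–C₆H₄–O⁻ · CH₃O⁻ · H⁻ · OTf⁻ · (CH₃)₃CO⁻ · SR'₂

H⁻

The more stable X⁻ (or X) is on its own — i.e. the weaker a base it is — the better a leaving group it makes.
OTf⁻: pKₐ(CF₃SO₃H (triflic acid)) ≈ -14
SR'₂: pKₐ(R'₂SH⁺) ≈ -7
p-O₂N–C₆H₄–O⁻: pKₐ(p-nitrophenol) ≈ 7.2
CH₃O⁻: pKₐ(CH₃OH) ≈ 15.5
(CH₃)₃CO⁻: pKₐ(t-BuOH) ≈ 18
H⁻: pKₐ(H₂) ≈ 36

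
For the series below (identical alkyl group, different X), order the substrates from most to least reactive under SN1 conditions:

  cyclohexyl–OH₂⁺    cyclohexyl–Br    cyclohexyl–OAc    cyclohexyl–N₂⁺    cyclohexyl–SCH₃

cyclohexyl–N₂⁺ > cyclohexyl–Br > cyclohexyl–OH₂⁺ > cyclohexyl–OAc > cyclohexyl–SCH₃

With the same alkyl group throughout, only the leaving group differentiates the rates.
The more stable X⁻ (or X) is on its own — i.e. the weaker a base it is — the better a leaving group it makes.
cyclohexyl–N₂⁺ loses N₂: no meaningful conjugate acid; N₂ departs as an exceptionally stable neutral molecule
cyclohexyl–Br loses Br⁻: pKₐ(HBr) ≈ -9
cyclohexyl–OH₂⁺ loses H₂O: pKₐ(H₃O⁺) ≈ -1.7
cyclohexyl–OAc loses AcO⁻: pKₐ(CH₃COOH) ≈ 4.8
cyclohexyl–SCH₃ loses RS⁻: pKₐ(RSH (a thiol)) ≈ 10.5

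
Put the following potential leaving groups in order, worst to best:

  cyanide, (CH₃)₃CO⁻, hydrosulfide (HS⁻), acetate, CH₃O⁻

The more stable X⁻ (or X) is on its own — i.e. the weaker a base it is — the better a leaving group it makes.
acetate: pKₐ(CH₃COOH) ≈ 4.8
hydrosulfide (HS⁻): pKₐ(H₂S) ≈ 7
cyanide: pKₐ(HCN) ≈ 9.2
CH₃O⁻: pKₐ(CH₃OH) ≈ 15.5
(CH₃)₃CO⁻: pKₐ(t-BuOH) ≈ 18
Listed from poorest to best leaving group as asked.

(CH₃)₃CO⁻ < CH₃O⁻ < cyanide < hydrosulfide (HS⁻) < acetate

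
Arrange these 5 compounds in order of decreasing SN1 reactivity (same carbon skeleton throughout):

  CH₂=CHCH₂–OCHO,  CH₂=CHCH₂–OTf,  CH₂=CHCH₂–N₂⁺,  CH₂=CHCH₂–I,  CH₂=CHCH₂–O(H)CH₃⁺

CH₂=CHCH₂–N₂⁺ > CH₂=CHCH₂–OTf > CH₂=CHCH₂–I > CH₂=CHCH₂–O(H)CH₃⁺ > CH₂=CHCH₂–OCHO

Identical carbon frameworks mean the comparison reduces to leaving-group quality.
Leaving-group ability tracks the stability of the departed species; conjugate-acid pKₐ is the usual yardstick (lower pKₐ → better LG).
CH₂=CHCH₂–N₂⁺ loses N₂: no meaningful conjugate acid; N₂ departs as an exceptionally stable neutral molecule
CH₂=CHCH₂–OTf loses OTf⁻: pKₐ(CF₃SO₃H (triflic acid)) ≈ -14
CH₂=CHCH₂–I loses I⁻: pKₐ(HI) ≈ -10
CH₂=CHCH₂–O(H)CH₃⁺ loses R'OH: pKₐ(R'OH₂⁺) ≈ -2.4
CH₂=CHCH₂–OCHO loses HCOO⁻: pKₐ(HCOOH) ≈ 3.8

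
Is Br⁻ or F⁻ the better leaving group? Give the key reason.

Br⁻ is the better leaving group.
pKₐ(HBr) ≈ -9 versus pKₐ(HF) ≈ 3.2: Br⁻ is the much weaker base.
Weak base; good leaving group.

Br⁻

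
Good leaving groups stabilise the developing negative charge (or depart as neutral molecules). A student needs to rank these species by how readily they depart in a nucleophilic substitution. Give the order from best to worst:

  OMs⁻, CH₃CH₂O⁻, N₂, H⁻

Rank by basicity of the departing species: weakest base leaves most easily.
N₂: no meaningful conjugate acid; N₂ departs as an exceptionally stable neutral molecule
OMs⁻: pKₐ(CH₃SO₃H (MsOH)) ≈ -1.9 — resonance-delocalised alkanesulfonate
CH₃CH₂O⁻: pKₐ(CH₃CH₂OH) ≈ 16 — strong base; alkoxides do not leave unassisted
H⁻: pKₐ(H₂) ≈ 36 — extremely strong base; leaves only in special hydride-transfer contexts

N₂ > OMs⁻ > CH₃CH₂O⁻ > H⁻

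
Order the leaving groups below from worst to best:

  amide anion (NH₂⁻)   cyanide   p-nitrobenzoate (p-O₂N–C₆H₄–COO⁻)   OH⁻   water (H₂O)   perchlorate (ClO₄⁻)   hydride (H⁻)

Leaving-group ability tracks the stability of the departed species; conjugate-acid pKₐ is the usual yardstick (lower pKₐ → better LG).
perchlorate (ClO₄⁻): pKₐ(HClO₄) ≈ -10
water (H₂O): pKₐ(H₃O⁺) ≈ -1.7
p-nitrobenzoate (p-O₂N–C₆H₄–COO⁻): pKₐ(p-nitrobenzoic acid) ≈ 3.4
cyanide: pKₐ(HCN) ≈ 9.2
OH⁻: pKₐ(H₂O) ≈ 15.7
hydride (H⁻): pKₐ(H₂) ≈ 36
amide anion (NH₂⁻): pKₐ(NH₃) ≈ 38
The question asks for worst first, so the sequence is read in increasing leaving-group ability.

amide anion (NH₂⁻) < hydride (H⁻) < OH⁻ < cyanide < p-nitrobenzoate (p-O₂N–C₆H₄–COO⁻) < water (H₂O) < perchlorate (ClO₄⁻)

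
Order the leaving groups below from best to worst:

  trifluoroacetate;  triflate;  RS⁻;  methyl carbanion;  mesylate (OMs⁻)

triflate > mesylate (OMs⁻) > trifluoroacetate > RS⁻ > methyl carbanion

A good leaving group is a weak base: the lower the pKₐ of its conjugate acid, the more readily it departs.
triflate: pKₐ(CF₃SO₃H (triflic acid)) ≈ -14
mesylate (OMs⁻): pKₐ(CH₃SO₃H (MsOH)) ≈ -1.9
trifluoroacetate: pKₐ(CF₃COOH) ≈ 0.2
RS⁻: pKₐ(RSH (a thiol)) ≈ 10.5
methyl carbanion: pKₐ(CH₄) ≈ 48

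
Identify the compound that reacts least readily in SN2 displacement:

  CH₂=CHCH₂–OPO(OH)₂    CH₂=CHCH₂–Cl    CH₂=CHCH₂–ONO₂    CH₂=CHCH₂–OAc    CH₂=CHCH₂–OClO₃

CH₂=CHCH₂–OAc

The skeletons are identical, so relative rate is governed entirely by leaving-group ability.
The more stable X⁻ (or X) is on its own — i.e. the weaker a base it is — the better a leaving group it makes.
CH₂=CHCH₂–OClO₃ loses ClO₄⁻: pKₐ(HClO₄) ≈ -10
CH₂=CHCH₂–Cl loses Cl⁻: pKₐ(HCl) ≈ -7
CH₂=CHCH₂–ONO₂ loses NO₃⁻: pKₐ(HNO₃) ≈ -1.3
CH₂=CHCH₂–OPO(OH)₂ loses H₂PO₄⁻: pKₐ(H₃PO₄) ≈ 2.1
CH₂=CHCH₂–OAc loses AcO⁻: pKₐ(CH₃COOH) ≈ 4.8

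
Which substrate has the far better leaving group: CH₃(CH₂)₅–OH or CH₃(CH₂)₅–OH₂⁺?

From CH₃(CH₂)₅–OH the departing group would be OH⁻ (pKₐ(H₂O) ≈ 15.7). Strong base; essentially never leaves without prior activation.
From CH₃(CH₂)₅–OH₂⁺ the leaving group is H₂O (pKₐ(H₃O⁺) ≈ -1.7). Neutral; leaves from a protonated alcohol (R–OH₂⁺).
(In practice CH₃(CH₂)₅–OH₂⁺ is made from CH₃(CH₂)₅–OH by protonation with strong acid, converting the leaving group from hydroxide to neutral water.)

CH₃(CH₂)₅–OH₂⁺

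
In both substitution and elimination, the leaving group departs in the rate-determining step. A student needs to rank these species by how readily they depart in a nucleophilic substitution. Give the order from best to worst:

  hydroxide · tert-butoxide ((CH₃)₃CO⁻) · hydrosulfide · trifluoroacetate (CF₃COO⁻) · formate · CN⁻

Leaving-group ability tracks the stability of the departed species; conjugate-acid pKₐ is the usual yardstick (lower pKₐ → better LG).
trifluoroacetate (CF₃COO⁻): pKₐ(CF₃COOH) ≈ 0.2
formate: pKₐ(HCOOH) ≈ 3.8
hydrosulfide: pKₐ(H₂S) ≈ 7
CN⁻: pKₐ(HCN) ≈ 9.2
hydroxide: pKₐ(H₂O) ≈ 15.7
tert-butoxide ((CH₃)₃CO⁻): pKₐ(t-BuOH) ≈ 18

trifluoroacetate (CF₃COO⁻) > formate > hydrosulfide > CN⁻ > hydroxide > tert-butoxide ((CH₃)₃CO⁻)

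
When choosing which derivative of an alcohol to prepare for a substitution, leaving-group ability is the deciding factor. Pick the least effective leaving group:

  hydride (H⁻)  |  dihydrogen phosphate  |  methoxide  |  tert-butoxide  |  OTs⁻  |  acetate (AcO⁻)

hydride (H⁻)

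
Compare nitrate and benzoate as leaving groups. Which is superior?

nitrate is the better leaving group.
pKₐ(HNO₃) ≈ -1.3 versus pKₐ(C₆H₅COOH) ≈ 4.2: nitrate is the much weaker base.
Resonance-delocalised over three oxygens.

nitrate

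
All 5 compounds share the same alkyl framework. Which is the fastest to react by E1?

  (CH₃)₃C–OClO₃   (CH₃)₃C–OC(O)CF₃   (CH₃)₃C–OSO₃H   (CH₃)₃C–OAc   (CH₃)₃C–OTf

The skeletons are identical, so relative rate is governed entirely by leaving-group ability.
Leaving-group ability tracks the stability of the departed species; conjugate-acid pKₐ is the usual yardstick (lower pKₐ → better LG).
(CH₃)₃C–OTf loses OTf⁻: pKₐ(CF₃SO₃H (triflic acid)) ≈ -14
(CH₃)₃C–OClO₃ loses ClO₄⁻: pKₐ(HClO₄) ≈ -10
(CH₃)₃C–OSO₃H loses HSO₄⁻: pKₐ(H₂SO₄) ≈ -3
(CH₃)₃C–OC(O)CF₃ loses CF₃COO⁻: pKₐ(CF₃COOH) ≈ 0.2
(CH₃)₃C–OAc loses AcO⁻: pKₐ(CH₃COOH) ≈ 4.8

(CH₃)₃C–OTf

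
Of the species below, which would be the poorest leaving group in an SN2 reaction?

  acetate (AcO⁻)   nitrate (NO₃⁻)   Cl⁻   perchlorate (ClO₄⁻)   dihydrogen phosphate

The more stable X⁻ (or X) is on its own — i.e. the weaker a base it is — the better a leaving group it makes.
perchlorate (ClO₄⁻): pKₐ(HClO₄) ≈ -10
Cl⁻: pKₐ(HCl) ≈ -7
nitrate (NO₃⁻): pKₐ(HNO₃) ≈ -1.3
dihydrogen phosphate: pKₐ(H₃PO₄) ≈ 2.1
acetate (AcO⁻): pKₐ(CH₃COOH) ≈ 4.8

acetate (AcO⁻)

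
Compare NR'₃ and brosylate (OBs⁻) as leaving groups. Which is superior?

brosylate (OBs⁻)

brosylate (OBs⁻) is the better leaving group.
pKₐ(p-BrC₆H₄SO₃H) ≈ -2.8 versus pKₐ(R'₃NH⁺) ≈ 10.7: brosylate (OBs⁻) is the much weaker base.
Arenesulfonate with a p-bromo substituent.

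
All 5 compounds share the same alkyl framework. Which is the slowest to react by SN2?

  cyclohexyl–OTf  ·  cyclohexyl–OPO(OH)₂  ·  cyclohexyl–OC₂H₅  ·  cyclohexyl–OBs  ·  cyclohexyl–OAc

cyclohexyl–OC₂H₅

Same R in every case — rank the leaving groups.
Leaving-group ability tracks the stability of the departed species; conjugate-acid pKₐ is the usual yardstick (lower pKₐ → better LG).
cyclohexyl–OTf loses OTf⁻: pKₐ(CF₃SO₃H (triflic acid)) ≈ -14
cyclohexyl–OBs loses OBs⁻: pKₐ(p-BrC₆H₄SO₃H) ≈ -2.8
cyclohexyl–OPO(OH)₂ loses H₂PO₄⁻: pKₐ(H₃PO₄) ≈ 2.1
cyclohexyl–OAc loses AcO⁻: pKₐ(CH₃COOH) ≈ 4.8
cyclohexyl–OC₂H₅ loses CH₃CH₂O⁻: pKₐ(CH₃CH₂OH) ≈ 16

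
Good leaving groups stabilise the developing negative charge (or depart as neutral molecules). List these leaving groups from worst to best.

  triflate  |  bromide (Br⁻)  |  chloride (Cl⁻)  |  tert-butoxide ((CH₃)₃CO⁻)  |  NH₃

tert-butoxide ((CH₃)₃CO⁻) < NH₃ < chloride (Cl⁻) < bromide (Br⁻) < triflate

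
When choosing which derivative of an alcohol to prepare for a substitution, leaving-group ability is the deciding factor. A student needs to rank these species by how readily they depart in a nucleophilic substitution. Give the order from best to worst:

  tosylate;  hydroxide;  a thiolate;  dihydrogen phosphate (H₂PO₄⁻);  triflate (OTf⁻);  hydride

triflate (OTf⁻) > tosylate > dihydrogen phosphate (H₂PO₄⁻) > a thiolate > hydroxide > hydride

triflate (OTf⁻): pKₐ(CF₃SO₃H (triflic acid)) ≈ -14 — charge spread over three oxygens and a CF₃ group; the premier leaving group in synthesis
tosylate: pKₐ(p-CH₃C₆H₄SO₃H (TsOH)) ≈ -2.8 — resonance-delocalised arenesulfonate
dihydrogen phosphate (H₂PO₄⁻): pKₐ(H₃PO₄) ≈ 2.1 — moderate base; biological leaving group after further activation
a thiolate: pKₐ(RSH (a thiol)) ≈ 10.5 — moderately basic; rarely leaves without activation
hydroxide: pKₐ(H₂O) ≈ 15.7 — strong base; essentially never leaves without prior activation
hydride: pKₐ(H₂) ≈ 36 — extremely strong base; leaves only in special hydride-transfer contexts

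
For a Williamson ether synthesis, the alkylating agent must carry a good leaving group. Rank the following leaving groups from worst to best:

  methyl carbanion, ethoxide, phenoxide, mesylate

methyl carbanion < ethoxide < phenoxide < mesylate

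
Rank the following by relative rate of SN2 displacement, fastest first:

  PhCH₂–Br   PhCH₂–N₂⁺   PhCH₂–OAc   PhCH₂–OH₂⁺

Identical carbon frameworks mean the comparison reduces to leaving-group quality.
A good leaving group is a weak base: the lower the pKₐ of its conjugate acid, the more readily it departs.
PhCH₂–N₂⁺ loses N₂: no meaningful conjugate acid; N₂ departs as an exceptionally stable neutral molecule
PhCH₂–Br loses Br⁻: pKₐ(HBr) ≈ -9
PhCH₂–OH₂⁺ loses H₂O: pKₐ(H₃O⁺) ≈ -1.7
PhCH₂–OAc loses AcO⁻: pKₐ(CH₃COOH) ≈ 4.8

PhCH₂–N₂⁺ > PhCH₂–Br > PhCH₂–OH₂⁺ > PhCH₂–OAc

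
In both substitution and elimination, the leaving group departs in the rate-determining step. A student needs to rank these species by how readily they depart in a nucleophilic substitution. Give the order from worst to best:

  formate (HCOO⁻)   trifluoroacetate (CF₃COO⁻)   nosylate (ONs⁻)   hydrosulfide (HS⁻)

hydrosulfide (HS⁻) < formate (HCOO⁻) < trifluoroacetate (CF₃COO⁻) < nosylate (ONs⁻)

A good leaving group is a weak base: the lower the pKₐ of its conjugate acid, the more readily it departs.
nosylate (ONs⁻): pKₐ(p-O₂NC₆H₄SO₃H) ≈ -3.5 — p-nitro group further stabilises the sulfonate
trifluoroacetate (CF₃COO⁻): pKₐ(CF₃COOH) ≈ 0.2 — strongly electron-withdrawing CF₃ stabilises the carboxylate
formate (HCOO⁻): pKₐ(HCOOH) ≈ 3.8 — resonance-stabilised carboxylate
hydrosulfide (HS⁻): pKₐ(H₂S) ≈ 7 — larger and more polarisable than the oxygen analogue
Listed from poorest to best leaving group as asked.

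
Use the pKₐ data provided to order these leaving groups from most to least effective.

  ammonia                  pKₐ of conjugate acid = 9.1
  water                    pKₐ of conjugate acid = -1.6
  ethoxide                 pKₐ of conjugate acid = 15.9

water > ammonia > ethoxide

Lower conjugate-acid pKₐ ⇒ weaker base ⇒ better leaving group.
Sorting by the given values: water (-1.6), ammonia (9.1), ethoxide (15.9).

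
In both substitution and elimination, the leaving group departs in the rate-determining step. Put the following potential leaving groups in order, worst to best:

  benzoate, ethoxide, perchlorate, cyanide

ethoxide < cyanide < benzoate < perchlorate

A good leaving group is a weak base: the lower the pKₐ of its conjugate acid, the more readily it departs.
perchlorate: pKₐ(HClO₄) ≈ -10 — extremely weak base; rarely used for safety reasons
benzoate: pKₐ(C₆H₅COOH) ≈ 4.2 — aryl carboxylate
cyanide: pKₐ(HCN) ≈ 9.2 — sp carbon stabilises the charge somewhat, but still a poor LG
ethoxide: pKₐ(CH₃CH₂OH) ≈ 16 — strong base; alkoxides do not leave unassisted
The question asks for worst first, so the sequence is read in increasing leaving-group ability.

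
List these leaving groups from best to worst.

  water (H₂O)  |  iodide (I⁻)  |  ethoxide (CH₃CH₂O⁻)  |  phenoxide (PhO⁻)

iodide (I⁻) > water (H₂O) > phenoxide (PhO⁻) > ethoxide (CH₃CH₂O⁻)

Leaving-group ability tracks the stability of the departed species; conjugate-acid pKₐ is the usual yardstick (lower pKₐ → better LG).
iodide (I⁻): pKₐ(HI) ≈ -10
water (H₂O): pKₐ(H₃O⁺) ≈ -1.7
phenoxide (PhO⁻): pKₐ(C₆H₅OH (phenol)) ≈ 10
ethoxide (CH₃CH₂O⁻): pKₐ(CH₃CH₂OH) ≈ 16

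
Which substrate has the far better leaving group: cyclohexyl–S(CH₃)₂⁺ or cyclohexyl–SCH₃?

cyclohexyl–S(CH₃)₂⁺

From cyclohexyl–SCH₃ the departing group would be RS⁻ (pKₐ(RSH (a thiol)) ≈ 10.5). Moderately basic; rarely leaves without activation.
From cyclohexyl–S(CH₃)₂⁺ the leaving group is SR'₂ (pKₐ(R'₂SH⁺) ≈ -7). Neutral; leaves from a sulfonium salt (R–SR'₂⁺).
(In practice cyclohexyl–S(CH₃)₂⁺ is made from cyclohexyl–SCH₃ by S-methylation with CH₃I, allowing neutral dimethyl sulfide, rather than methanethiolate, to depart.)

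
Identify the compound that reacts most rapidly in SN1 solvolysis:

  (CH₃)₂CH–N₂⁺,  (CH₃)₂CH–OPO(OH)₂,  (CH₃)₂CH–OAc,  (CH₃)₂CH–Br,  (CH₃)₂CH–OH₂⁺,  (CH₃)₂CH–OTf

(CH₃)₂CH–N₂⁺

The skeletons are identical, so relative rate is governed entirely by leaving-group ability.
The more stable X⁻ (or X) is on its own — i.e. the weaker a base it is — the better a leaving group it makes.
(CH₃)₂CH–N₂⁺ loses N₂: no meaningful conjugate acid; N₂ departs as an exceptionally stable neutral molecule
(CH₃)₂CH–OTf loses OTf⁻: pKₐ(CF₃SO₃H (triflic acid)) ≈ -14
(CH₃)₂CH–Br loses Br⁻: pKₐ(HBr) ≈ -9
(CH₃)₂CH–OH₂⁺ loses H₂O: pKₐ(H₃O⁺) ≈ -1.7
(CH₃)₂CH–OPO(OH)₂ loses H₂PO₄⁻: pKₐ(H₃PO₄) ≈ 2.1
(CH₃)₂CH–OAc loses AcO⁻: pKₐ(CH₃COOH) ≈ 4.8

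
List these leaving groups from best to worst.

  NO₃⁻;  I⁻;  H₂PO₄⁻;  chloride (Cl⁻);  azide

I⁻: pKₐ(HI) ≈ -10 — large, highly polarisable; very weak base
chloride (Cl⁻): pKₐ(HCl) ≈ -7
NO₃⁻: pKₐ(HNO₃) ≈ -1.3 — resonance-delocalised over three oxygens
H₂PO₄⁻: pKₐ(H₃PO₄) ≈ 2.1 — moderate base; biological leaving group after further activation
azide: pKₐ(HN₃) ≈ 4.7 — linear, resonance-stabilised

I⁻ > chloride (Cl⁻) > NO₃⁻ > H₂PO₄⁻ > azide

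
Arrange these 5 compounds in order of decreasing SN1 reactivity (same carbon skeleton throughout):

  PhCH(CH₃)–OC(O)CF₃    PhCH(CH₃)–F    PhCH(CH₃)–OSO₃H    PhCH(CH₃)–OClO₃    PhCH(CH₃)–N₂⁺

With the same alkyl group throughout, only the leaving group differentiates the rates.
A good leaving group is a weak base: the lower the pKₐ of its conjugate acid, the more readily it departs.
PhCH(CH₃)–N₂⁺ loses N₂: no meaningful conjugate acid; N₂ departs as an exceptionally stable neutral molecule
PhCH(CH₃)–OClO₃ loses ClO₄⁻: pKₐ(HClO₄) ≈ -10
PhCH(CH₃)–OSO₃H loses HSO₄⁻: pKₐ(H₂SO₄) ≈ -3
PhCH(CH₃)–OC(O)CF₃ loses CF₃COO⁻: pKₐ(CF₃COOH) ≈ 0.2
PhCH(CH₃)–F loses F⁻: pKₐ(HF) ≈ 3.2

PhCH(CH₃)–N₂⁺ > PhCH(CH₃)–OClO₃ > PhCH(CH₃)–OSO₃H > PhCH(CH₃)–OC(O)CF₃ > PhCH(CH₃)–F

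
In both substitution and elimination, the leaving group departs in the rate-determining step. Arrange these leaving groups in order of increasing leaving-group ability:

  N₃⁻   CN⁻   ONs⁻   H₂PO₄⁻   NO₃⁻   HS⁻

CN⁻ < HS⁻ < N₃⁻ < H₂PO₄⁻ < NO₃⁻ < ONs⁻

Leaving-group ability tracks the stability of the departed species; conjugate-acid pKₐ is the usual yardstick (lower pKₐ → better LG).
ONs⁻: pKₐ(p-O₂NC₆H₄SO₃H) ≈ -3.5
NO₃⁻: pKₐ(HNO₃) ≈ -1.3
H₂PO₄⁻: pKₐ(H₃PO₄) ≈ 2.1 — moderate base; biological leaving group after further activation
N₃⁻: pKₐ(HN₃) ≈ 4.7 — linear, resonance-stabilised
HS⁻: pKₐ(H₂S) ≈ 7 — larger and more polarisable than the oxygen analogue
CN⁻: pKₐ(HCN) ≈ 9.2 — sp carbon stabilises the charge somewhat, but still a poor LG
Listed from poorest to best leaving group as asked.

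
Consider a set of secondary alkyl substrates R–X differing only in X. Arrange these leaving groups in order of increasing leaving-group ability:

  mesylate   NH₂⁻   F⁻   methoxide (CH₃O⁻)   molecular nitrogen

The more stable X⁻ (or X) is on its own — i.e. the weaker a base it is — the better a leaving group it makes.
molecular nitrogen: no meaningful conjugate acid; N₂ departs as an exceptionally stable neutral molecule
mesylate: pKₐ(CH₃SO₃H (MsOH)) ≈ -1.9 — resonance-delocalised alkanesulfonate
F⁻: pKₐ(HF) ≈ 3.2 — small and strongly basic; the poor halide leaving group
methoxide (CH₃O⁻): pKₐ(CH₃OH) ≈ 15.5 — strong base; alkoxides do not leave unassisted
NH₂⁻: pKₐ(NH₃) ≈ 38
The question asks for worst first, so the sequence is read in increasing leaving-group ability.

NH₂⁻ < methoxide (CH₃O⁻) < F⁻ < mesylate < molecular nitrogen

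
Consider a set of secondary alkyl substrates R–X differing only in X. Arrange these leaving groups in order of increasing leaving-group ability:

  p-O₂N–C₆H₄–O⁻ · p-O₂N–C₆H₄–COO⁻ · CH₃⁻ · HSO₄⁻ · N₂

A good leaving group is a weak base: the lower the pKₐ of its conjugate acid, the more readily it departs.
N₂: no meaningful conjugate acid; N₂ departs as an exceptionally stable neutral molecule
HSO₄⁻: pKₐ(H₂SO₄) ≈ -3 — conjugate base of a strong mineral acid
p-O₂N–C₆H₄–COO⁻: pKₐ(p-nitrobenzoic acid) ≈ 3.4 — electron-withdrawing nitro group stabilises the carboxylate
p-O₂N–C₆H₄–O⁻: pKₐ(p-nitrophenol) ≈ 7.2
CH₃⁻: pKₐ(CH₄) ≈ 48 — unstabilised carbanion; the worst conceivable leaving group
The question asks for worst first, so the sequence is read in increasing leaving-group ability.

CH₃⁻ < p-O₂N–C₆H₄–O⁻ < p-O₂N–C₆H₄–COO⁻ < HSO₄⁻ < N₂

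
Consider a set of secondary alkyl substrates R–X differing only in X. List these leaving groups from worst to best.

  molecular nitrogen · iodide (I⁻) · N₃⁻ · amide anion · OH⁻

amide anion < OH⁻ < N₃⁻ < iodide (I⁻) < molecular nitrogen

Leaving-group ability tracks the stability of the departed species; conjugate-acid pKₐ is the usual yardstick (lower pKₐ → better LG).
molecular nitrogen: no meaningful conjugate acid; N₂ departs as an exceptionally stable neutral molecule
iodide (I⁻): pKₐ(HI) ≈ -10
N₃⁻: pKₐ(HN₃) ≈ 4.7
OH⁻: pKₐ(H₂O) ≈ 15.7
amide anion: pKₐ(NH₃) ≈ 38
Listed from poorest to best leaving group as asked.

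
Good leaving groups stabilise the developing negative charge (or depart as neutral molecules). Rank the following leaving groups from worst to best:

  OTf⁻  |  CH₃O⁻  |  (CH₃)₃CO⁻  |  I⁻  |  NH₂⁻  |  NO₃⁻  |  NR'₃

Leaving-group ability tracks the stability of the departed species; conjugate-acid pKₐ is the usual yardstick (lower pKₐ → better LG).
OTf⁻: pKₐ(CF₃SO₃H (triflic acid)) ≈ -14
I⁻: pKₐ(HI) ≈ -10
NO₃⁻: pKₐ(HNO₃) ≈ -1.3
NR'₃: pKₐ(R'₃NH⁺) ≈ 10.7
CH₃O⁻: pKₐ(CH₃OH) ≈ 15.5
(CH₃)₃CO⁻: pKₐ(t-BuOH) ≈ 18
NH₂⁻: pKₐ(NH₃) ≈ 38
Reversing gives the worst-to-best order requested.

NH₂⁻ < (CH₃)₃CO⁻ < CH₃O⁻ < NR'₃ < NO₃⁻ < I⁻ < OTf⁻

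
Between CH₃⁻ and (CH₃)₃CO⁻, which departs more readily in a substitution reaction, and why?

(CH₃)₃CO⁻

(CH₃)₃CO⁻ is the better leaving group.
pKₐ(t-BuOH) ≈ 18 versus pKₐ(CH₄) ≈ 48: (CH₃)₃CO⁻ is the much weaker base.
Bulky, strongly basic alkoxide.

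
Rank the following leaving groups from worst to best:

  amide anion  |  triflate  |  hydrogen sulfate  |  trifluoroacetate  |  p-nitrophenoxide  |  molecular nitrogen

molecular nitrogen: no meaningful conjugate acid; N₂ departs as an exceptionally stable neutral molecule
triflate: pKₐ(CF₃SO₃H (triflic acid)) ≈ -14 — charge spread over three oxygens and a CF₃ group; the premier leaving group in synthesis
hydrogen sulfate: pKₐ(H₂SO₄) ≈ -3
trifluoroacetate: pKₐ(CF₃COOH) ≈ 0.2
p-nitrophenoxide: pKₐ(p-nitrophenol) ≈ 7.2 — nitro group delocalises the charge; the classic chromogenic LG
amide anion: pKₐ(NH₃) ≈ 38
Reversing gives the worst-to-best order requested.

amide anion < p-nitrophenoxide < trifluoroacetate < hydrogen sulfate < triflate < molecular nitrogen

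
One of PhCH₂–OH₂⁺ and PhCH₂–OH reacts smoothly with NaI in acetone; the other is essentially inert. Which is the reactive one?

PhCH₂–OH₂⁺

From PhCH₂–OH the departing group would be OH⁻ (pKₐ(H₂O) ≈ 15.7). Strong base; essentially never leaves without prior activation.
From PhCH₂–OH₂⁺ the leaving group is H₂O (pKₐ(H₃O⁺) ≈ -1.7). Neutral; leaves from a protonated alcohol (R–OH₂⁺).
(In practice PhCH₂–OH₂⁺ is made from PhCH₂–OH by protonation with strong acid, converting the leaving group from hydroxide to neutral water.)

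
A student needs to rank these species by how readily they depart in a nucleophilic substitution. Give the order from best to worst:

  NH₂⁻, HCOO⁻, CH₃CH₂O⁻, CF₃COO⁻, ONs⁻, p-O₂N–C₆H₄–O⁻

The more stable X⁻ (or X) is on its own — i.e. the weaker a base it is — the better a leaving group it makes.
ONs⁻: pKₐ(p-O₂NC₆H₄SO₃H) ≈ -3.5
CF₃COO⁻: pKₐ(CF₃COOH) ≈ 0.2 — strongly electron-withdrawing CF₃ stabilises the carboxylate
HCOO⁻: pKₐ(HCOOH) ≈ 3.8 — resonance-stabilised carboxylate
p-O₂N–C₆H₄–O⁻: pKₐ(p-nitrophenol) ≈ 7.2 — nitro group delocalises the charge; the classic chromogenic LG
CH₃CH₂O⁻: pKₐ(CH₃CH₂OH) ≈ 16
NH₂⁻: pKₐ(NH₃) ≈ 38

ONs⁻ > CF₃COO⁻ > HCOO⁻ > p-O₂N–C₆H₄–O⁻ > CH₃CH₂O⁻ > NH₂⁻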